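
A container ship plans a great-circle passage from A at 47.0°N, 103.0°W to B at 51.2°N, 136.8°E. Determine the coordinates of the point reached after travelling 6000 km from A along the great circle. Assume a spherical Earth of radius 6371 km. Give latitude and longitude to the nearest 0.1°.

Convert each endpoint to a unit vector on the sphere (x = cos φ cos λ, y = cos φ sin λ, z = sin φ).
The central angle between the endpoints is δ = arccos(p₁·p₂) ≈ 1.208 rad (69.2°). The total great-circle distance is δ·R ≈ 1.208 × 6371 ≈ 7695 km, so the target fraction is f = 6000/7695 ≈ 0.780.
Interpolate at f ≈ 0.780 with slerp weights a = sin((1−f)δ)/sin δ ≈ 0.281, b = sin(fδ)/sin δ ≈ 0.865.
p = a·p₁ + b·p₂ ≈ (-0.438, 0.184, 0.880); φ = arcsin(p_z) ≈ 61.62°, λ = atan2(p_y, p_x) ≈ 157.22°.

≈ 61.6°N, 157.2°E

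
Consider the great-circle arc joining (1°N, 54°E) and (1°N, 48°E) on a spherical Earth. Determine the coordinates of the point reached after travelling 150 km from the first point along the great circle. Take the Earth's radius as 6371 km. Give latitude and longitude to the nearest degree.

≈ (1°N, 53°E)

From cos δ = sin φ₁ sin φ₂ + cos φ₁ cos φ₂ cos Δλ, the central angle is δ ≈ 0.105 rad (6.0°). The total great-circle distance is δ·R ≈ 0.105 × 6371 ≈ 667 km, so the target fraction is f = 150/667 ≈ 0.225.
Interpolate at f ≈ 0.225 with slerp weights a = sin((1−f)δ)/sin δ ≈ 0.776, b = sin(fδ)/sin δ ≈ 0.225.
p = a·p₁ + b·p₂ ≈ (0.607, 0.795, 0.017); φ = arcsin(p_z) ≈ 1.00°, λ = atan2(p_y, p_x) ≈ 52.65°.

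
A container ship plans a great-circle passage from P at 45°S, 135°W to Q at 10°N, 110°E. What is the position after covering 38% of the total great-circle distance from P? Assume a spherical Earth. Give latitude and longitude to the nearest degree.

Write both endpoints as unit vectors p₁, p₂ with components (cos φ cos λ, cos φ sin λ, sin φ).
The central angle between the endpoints is δ = arccos(p₁·p₂) ≈ 2.001 rad (114.7°).
Interpolate at f = 0.38 with slerp weights a = sin((1−f)δ)/sin δ ≈ 1.041, b = sin(fδ)/sin δ ≈ 0.758.
p = a·p₁ + b·p₂ ≈ (-0.776, 0.181, -0.604); φ = arcsin(p_z) ≈ -37.18°, λ = atan2(p_y, p_x) ≈ 166.84°.

≈ 37°S, 167°E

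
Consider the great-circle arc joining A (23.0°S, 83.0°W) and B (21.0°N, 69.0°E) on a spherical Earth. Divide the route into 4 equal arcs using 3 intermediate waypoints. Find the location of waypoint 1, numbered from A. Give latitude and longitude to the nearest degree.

≈ (17°S, 42°W)

The haversine formula gives a central angle δ ≈ 2.688 rad (154.0°) between the endpoints.
Interpolate at f = 1/4 with slerp weights a = sin((1−f)δ)/sin δ ≈ 2.059, b = sin(fδ)/sin δ ≈ 1.420.
p = a·p₁ + b·p₂ ≈ (0.706, -0.643, -0.296); φ = arcsin(p_z) ≈ -17.19°, λ = atan2(p_y, p_x) ≈ -42.34°.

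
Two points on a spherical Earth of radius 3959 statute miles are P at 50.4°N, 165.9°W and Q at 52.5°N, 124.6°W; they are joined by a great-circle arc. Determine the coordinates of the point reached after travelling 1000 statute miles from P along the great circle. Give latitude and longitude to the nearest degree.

≈ 53°N, 143°W

Convert each endpoint to a unit vector on the sphere (x = cos φ cos λ, y = cos φ sin λ, z = sin φ).
The central angle between the endpoints is δ = arccos(p₁·p₂) ≈ 0.445 rad (25.5°). The total great-circle distance is δ·R ≈ 0.445 × 3959 ≈ 1760 mi, so the target fraction is f = 1000/1760 ≈ 0.568.
Interpolate at f ≈ 0.568 with slerp weights a = sin((1−f)δ)/sin δ ≈ 0.444, b = sin(fδ)/sin δ ≈ 0.581.
p = a·p₁ + b·p₂ ≈ (-0.475, -0.360, 0.803); φ = arcsin(p_z) ≈ 53.40°, λ = atan2(p_y, p_x) ≈ -142.84°.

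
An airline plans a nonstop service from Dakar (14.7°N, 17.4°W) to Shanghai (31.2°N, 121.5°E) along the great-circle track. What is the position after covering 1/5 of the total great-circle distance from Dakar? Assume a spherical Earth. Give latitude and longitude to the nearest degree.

≈ (32°N, 1°E)

Write both endpoints as unit vectors p₁, p₂ with components (cos φ cos λ, cos φ sin λ, sin φ).
The central angle between the endpoints is δ = arccos(p₁·p₂) ≈ 2.085 rad (119.5°).
Interpolate at f = 1/5 with slerp weights a = sin((1−f)δ)/sin δ ≈ 1.143, b = sin(fδ)/sin δ ≈ 0.465.
p = a·p₁ + b·p₂ ≈ (0.847, 0.009, 0.531); φ = arcsin(p_z) ≈ 32.08°, λ = atan2(p_y, p_x) ≈ 0.59°.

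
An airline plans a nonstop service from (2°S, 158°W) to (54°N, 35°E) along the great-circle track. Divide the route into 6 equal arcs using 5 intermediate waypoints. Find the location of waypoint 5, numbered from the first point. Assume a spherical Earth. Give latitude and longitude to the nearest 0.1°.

From cos δ = sin φ₁ sin φ₂ + cos φ₁ cos φ₂ cos Δλ, the central angle is δ ≈ 2.215 rad (126.9°).
Interpolate at f = 5/6 with slerp weights a = sin((1−f)δ)/sin δ ≈ 0.451, b = sin(fδ)/sin δ ≈ 1.204.
p = a·p₁ + b·p₂ ≈ (0.161, 0.237, 0.958); φ = arcsin(p_z) ≈ 73.35°, λ = atan2(p_y, p_x) ≈ 55.73°.

≈ (73.3°N, 55.7°E)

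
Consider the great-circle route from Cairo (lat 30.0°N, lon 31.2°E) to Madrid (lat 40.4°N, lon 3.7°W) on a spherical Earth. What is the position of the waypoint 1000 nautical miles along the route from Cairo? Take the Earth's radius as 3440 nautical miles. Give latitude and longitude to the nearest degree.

≈ lat 37°N, lon 13°E

From cos δ = sin φ₁ sin φ₂ + cos φ₁ cos φ₂ cos Δλ, the central angle is δ ≈ 0.526 rad (30.1°). The total great-circle distance is δ·R ≈ 0.526 × 3440 ≈ 1808 nmi, so the target fraction is f = 1000/1808 ≈ 0.553.
Interpolate at f ≈ 0.553 with slerp weights a = sin((1−f)δ)/sin δ ≈ 0.464, b = sin(fδ)/sin δ ≈ 0.571.
p = a·p₁ + b·p₂ ≈ (0.778, 0.180, 0.602); φ = arcsin(p_z) ≈ 37.03°, λ = atan2(p_y, p_x) ≈ 13.04°.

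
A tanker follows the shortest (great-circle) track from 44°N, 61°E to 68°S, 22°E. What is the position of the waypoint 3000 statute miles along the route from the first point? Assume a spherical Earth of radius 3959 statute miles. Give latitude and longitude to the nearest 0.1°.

Convert each endpoint to a unit vector on the sphere (x = cos φ cos λ, y = cos φ sin λ, z = sin φ).
The central angle between the endpoints is δ = arccos(p₁·p₂) ≈ 2.020 rad (115.8°). The total great-circle distance is δ·R ≈ 2.020 × 3959 ≈ 7999 mi, so the target fraction is f = 3000/7999 ≈ 0.375.
Interpolate at f ≈ 0.375 with slerp weights a = sin((1−f)δ)/sin δ ≈ 1.058, b = sin(fδ)/sin δ ≈ 0.763.
p = a·p₁ + b·p₂ ≈ (0.634, 0.773, 0.027); φ = arcsin(p_z) ≈ 1.57°, λ = atan2(p_y, p_x) ≈ 50.63°.

≈ 1.6°N, 50.6°E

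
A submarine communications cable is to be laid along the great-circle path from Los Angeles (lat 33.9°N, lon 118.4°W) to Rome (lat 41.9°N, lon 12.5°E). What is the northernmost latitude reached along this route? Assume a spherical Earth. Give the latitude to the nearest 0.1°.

≈ 62.1°N

The great circle lies in the plane with unit normal n̂ = (p₁ × p₂)/|p₁ × p₂|.
Here n̂_z ≈ +0.467; the vertex latitude is φ_max = arccos|n̂_z| ≈ 62.1°.
Check via Clairaut: cos φ_max = |cos φ₁| · sin C = cos(33.9°)·sin(34.3°) ≈ 0.467, again giving ≈ 62.1°.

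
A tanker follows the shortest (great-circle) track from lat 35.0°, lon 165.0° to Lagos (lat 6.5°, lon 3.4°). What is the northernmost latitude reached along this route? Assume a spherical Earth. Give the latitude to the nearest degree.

≈ 69°

The great circle lies in the plane with unit normal n̂ = (p₁ × p₂)/|p₁ × p₂|.
Here n̂_z ≈ -0.363; the vertex latitude is φ_max = arccos|n̂_z| ≈ 68.7°.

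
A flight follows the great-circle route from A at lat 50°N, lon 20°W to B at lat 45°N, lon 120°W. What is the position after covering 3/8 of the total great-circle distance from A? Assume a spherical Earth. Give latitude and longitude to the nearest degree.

Write both endpoints as unit vectors p₁, p₂ with components (cos φ cos λ, cos φ sin λ, sin φ).
The central angle between the endpoints is δ = arccos(p₁·p₂) ≈ 1.090 rad (62.4°).
Interpolate at f = 3/8 with slerp weights a = sin((1−f)δ)/sin δ ≈ 0.710, b = sin(fδ)/sin δ ≈ 0.448.
p = a·p₁ + b·p₂ ≈ (0.271, -0.431, 0.861); φ = arcsin(p_z) ≈ 59.43°, λ = atan2(p_y, p_x) ≈ -57.86°.

≈ lat 59°N, lon 58°W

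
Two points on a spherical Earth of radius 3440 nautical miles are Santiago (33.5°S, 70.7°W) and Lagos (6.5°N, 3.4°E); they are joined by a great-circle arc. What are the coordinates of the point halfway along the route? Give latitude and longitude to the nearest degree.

From cos δ = sin φ₁ sin φ₂ + cos φ₁ cos φ₂ cos Δλ, the central angle is δ ≈ 1.406 rad (80.5°).
Interpolate at f = 1/2 with slerp weights a = sin((1−f)δ)/sin δ ≈ 0.655, b = sin(fδ)/sin δ ≈ 0.655.
p = a·p₁ + b·p₂ ≈ (0.831, -0.477, -0.287); φ = arcsin(p_z) ≈ -16.71°, λ = atan2(p_y, p_x) ≈ -29.88°.

≈ (17°S, 30°W)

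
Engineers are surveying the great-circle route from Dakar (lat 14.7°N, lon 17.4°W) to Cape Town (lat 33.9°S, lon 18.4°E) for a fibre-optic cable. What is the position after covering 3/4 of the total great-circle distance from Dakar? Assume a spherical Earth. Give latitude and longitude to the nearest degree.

Write both endpoints as unit vectors p₁, p₂ with components (cos φ cos λ, cos φ sin λ, sin φ).
The central angle between the endpoints is δ = arccos(p₁·p₂) ≈ 1.036 rad (59.4°).
Interpolate at f = 3/4 with slerp weights a = sin((1−f)δ)/sin δ ≈ 0.298, b = sin(fδ)/sin δ ≈ 0.815.
p = a·p₁ + b·p₂ ≈ (0.917, 0.127, -0.379); φ = arcsin(p_z) ≈ -22.27°, λ = atan2(p_y, p_x) ≈ 7.91°.

≈ lat 22°S, lon 8°E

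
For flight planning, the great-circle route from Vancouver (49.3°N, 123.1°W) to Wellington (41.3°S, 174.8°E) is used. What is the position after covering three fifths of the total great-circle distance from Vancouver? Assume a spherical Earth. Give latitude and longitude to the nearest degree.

≈ 5°S, 161°W

Write both endpoints as unit vectors p₁, p₂ with components (cos φ cos λ, cos φ sin λ, sin φ).
The central angle between the endpoints is δ = arccos(p₁·p₂) ≈ 1.845 rad (105.7°).
Interpolate at f = 3/5 with slerp weights a = sin((1−f)δ)/sin δ ≈ 0.699, b = sin(fδ)/sin δ ≈ 0.929.
p = a·p₁ + b·p₂ ≈ (-0.944, -0.319, -0.083); φ = arcsin(p_z) ≈ -4.78°, λ = atan2(p_y, p_x) ≈ -161.35°.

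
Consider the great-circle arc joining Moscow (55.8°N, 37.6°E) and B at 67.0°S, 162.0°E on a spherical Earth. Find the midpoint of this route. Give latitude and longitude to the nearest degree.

≈ 11°S, 81°E

Convert each endpoint to a unit vector on the sphere (x = cos φ cos λ, y = cos φ sin λ, z = sin φ).
The central angle between the endpoints is δ = arccos(p₁·p₂) ≈ 2.658 rad (152.3°).
Interpolate at f = 1/2 with slerp weights a = sin((1−f)δ)/sin δ ≈ 2.089, b = sin(fδ)/sin δ ≈ 2.089.
p = a·p₁ + b·p₂ ≈ (0.154, 0.969, -0.195); φ = arcsin(p_z) ≈ -11.25°, λ = atan2(p_y, p_x) ≈ 80.97°.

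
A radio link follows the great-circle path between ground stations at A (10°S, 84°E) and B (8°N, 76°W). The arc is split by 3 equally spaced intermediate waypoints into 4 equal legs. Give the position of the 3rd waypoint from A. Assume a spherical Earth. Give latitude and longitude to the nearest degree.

≈ (1°N, 36°W)

Convert each endpoint to a unit vector on the sphere (x = cos φ cos λ, y = cos φ sin λ, z = sin φ).
The central angle between the endpoints is δ = arccos(p₁·p₂) ≈ 2.795 rad (160.1°).
Interpolate at f = 3/4 with slerp weights a = sin((1−f)δ)/sin δ ≈ 1.894, b = sin(fδ)/sin δ ≈ 2.547.
p = a·p₁ + b·p₂ ≈ (0.805, -0.592, 0.026); φ = arcsin(p_z) ≈ 1.47°, λ = atan2(p_y, p_x) ≈ -36.34°.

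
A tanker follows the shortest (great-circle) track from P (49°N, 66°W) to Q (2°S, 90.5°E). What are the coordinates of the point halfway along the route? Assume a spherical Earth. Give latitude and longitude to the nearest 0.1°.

≈ (56.5°N, 57.2°E)

The haversine formula gives a central angle δ ≈ 2.249 rad (128.9°) between the endpoints.
Interpolate at f = 1/2 with slerp weights a = sin((1−f)δ)/sin δ ≈ 1.159, b = sin(fδ)/sin δ ≈ 1.159.
p = a·p₁ + b·p₂ ≈ (0.299, 0.464, 0.834); φ = arcsin(p_z) ≈ 56.52°, λ = atan2(p_y, p_x) ≈ 57.17°.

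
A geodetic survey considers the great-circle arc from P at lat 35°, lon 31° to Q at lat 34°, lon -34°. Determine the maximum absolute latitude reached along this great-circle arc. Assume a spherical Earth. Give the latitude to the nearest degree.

≈ 39°

The great circle lies in the plane with unit normal n̂ = (p₁ × p₂)/|p₁ × p₂|.
Here n̂_z ≈ -0.775; the vertex latitude is φ_max = arccos|n̂_z| ≈ 39.2°.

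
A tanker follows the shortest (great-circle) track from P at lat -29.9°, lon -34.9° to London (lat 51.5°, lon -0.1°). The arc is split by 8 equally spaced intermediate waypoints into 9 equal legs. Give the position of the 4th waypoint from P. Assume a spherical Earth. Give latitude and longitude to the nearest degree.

Convert each endpoint to a unit vector on the sphere (x = cos φ cos λ, y = cos φ sin λ, z = sin φ).
The central angle between the endpoints is δ = arccos(p₁·p₂) ≈ 1.518 rad (87.0°).
Interpolate at f = 4/9 with slerp weights a = sin((1−f)δ)/sin δ ≈ 0.748, b = sin(fδ)/sin δ ≈ 0.625.
p = a·p₁ + b·p₂ ≈ (0.921, -0.372, 0.117); φ = arcsin(p_z) ≈ 6.70°, λ = atan2(p_y, p_x) ≈ -21.97°.

≈ lat 7°, lon -22°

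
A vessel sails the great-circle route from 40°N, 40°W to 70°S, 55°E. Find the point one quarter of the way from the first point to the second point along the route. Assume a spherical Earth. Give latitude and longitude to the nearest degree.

≈ 10°N, 26°W

Convert each endpoint to a unit vector on the sphere (x = cos φ cos λ, y = cos φ sin λ, z = sin φ).
The central angle between the endpoints is δ = arccos(p₁·p₂) ≈ 2.248 rad (128.8°).
Interpolate at f = 1/4 with slerp weights a = sin((1−f)δ)/sin δ ≈ 1.275, b = sin(fδ)/sin δ ≈ 0.684.
p = a·p₁ + b·p₂ ≈ (0.882, -0.436, 0.177); φ = arcsin(p_z) ≈ 10.18°, λ = atan2(p_y, p_x) ≈ -26.30°.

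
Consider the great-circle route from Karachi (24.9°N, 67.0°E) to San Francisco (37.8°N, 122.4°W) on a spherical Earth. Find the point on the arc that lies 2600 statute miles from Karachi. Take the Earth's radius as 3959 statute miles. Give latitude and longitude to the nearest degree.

Write both endpoints as unit vectors p₁, p₂ with components (cos φ cos λ, cos φ sin λ, sin φ).
The central angle between the endpoints is δ = arccos(p₁·p₂) ≈ 2.036 rad (116.7°). The total great-circle distance is δ·R ≈ 2.036 × 3959 ≈ 8062 mi, so the target fraction is f = 2600/8062 ≈ 0.322.
Interpolate at f ≈ 0.322 with slerp weights a = sin((1−f)δ)/sin δ ≈ 1.099, b = sin(fδ)/sin δ ≈ 0.683.
p = a·p₁ + b·p₂ ≈ (0.100, 0.462, 0.881); φ = arcsin(p_z) ≈ 61.82°, λ = atan2(p_y, p_x) ≈ 77.76°.

≈ (62°N, 78°E)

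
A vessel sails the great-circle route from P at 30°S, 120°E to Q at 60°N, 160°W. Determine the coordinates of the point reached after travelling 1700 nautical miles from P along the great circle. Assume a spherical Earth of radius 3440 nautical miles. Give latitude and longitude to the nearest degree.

≈ 5°S, 135°E

From cos δ = sin φ₁ sin φ₂ + cos φ₁ cos φ₂ cos Δλ, the central angle is δ ≈ 1.937 rad (111.0°). The total great-circle distance is δ·R ≈ 1.937 × 3440 ≈ 6662 nmi, so the target fraction is f = 1700/6662 ≈ 0.255.
Interpolate at f ≈ 0.255 with slerp weights a = sin((1−f)δ)/sin δ ≈ 1.062, b = sin(fδ)/sin δ ≈ 0.508.
p = a·p₁ + b·p₂ ≈ (-0.699, 0.710, -0.091); φ = arcsin(p_z) ≈ -5.23°, λ = atan2(p_y, p_x) ≈ 134.55°.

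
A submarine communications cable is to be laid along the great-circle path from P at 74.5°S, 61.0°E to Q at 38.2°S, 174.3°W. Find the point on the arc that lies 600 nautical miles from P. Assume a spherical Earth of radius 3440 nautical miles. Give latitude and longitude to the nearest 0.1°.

The haversine formula gives a central angle δ ≈ 1.074 rad (61.6°) between the endpoints. The total great-circle distance is δ·R ≈ 1.074 × 3440 ≈ 3696 nmi, so the target fraction is f = 600/3696 ≈ 0.162.
Interpolate at f ≈ 0.162 with slerp weights a = sin((1−f)δ)/sin δ ≈ 0.891, b = sin(fδ)/sin δ ≈ 0.197.
p = a·p₁ + b·p₂ ≈ (-0.039, 0.193, -0.980); φ = arcsin(p_z) ≈ -78.66°, λ = atan2(p_y, p_x) ≈ 101.41°.

≈ 78.7°S, 101.4°E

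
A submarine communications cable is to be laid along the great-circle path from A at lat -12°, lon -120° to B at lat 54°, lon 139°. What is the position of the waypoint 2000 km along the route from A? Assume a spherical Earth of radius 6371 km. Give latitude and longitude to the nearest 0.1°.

≈ lat 2.5°, lon -130.7°

Write both endpoints as unit vectors p₁, p₂ with components (cos φ cos λ, cos φ sin λ, sin φ).
The central angle between the endpoints is δ = arccos(p₁·p₂) ≈ 1.852 rad (106.1°). The total great-circle distance is δ·R ≈ 1.852 × 6371 ≈ 11802 km, so the target fraction is f = 2000/11802 ≈ 0.169.
Interpolate at f ≈ 0.169 with slerp weights a = sin((1−f)δ)/sin δ ≈ 1.040, b = sin(fδ)/sin δ ≈ 0.321.
p = a·p₁ + b·p₂ ≈ (-0.651, -0.757, 0.044); φ = arcsin(p_z) ≈ 2.51°, λ = atan2(p_y, p_x) ≈ -130.70°.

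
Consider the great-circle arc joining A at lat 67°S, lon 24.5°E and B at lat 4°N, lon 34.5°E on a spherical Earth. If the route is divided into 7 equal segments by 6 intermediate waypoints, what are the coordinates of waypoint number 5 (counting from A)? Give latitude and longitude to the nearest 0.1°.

From cos δ = sin φ₁ sin φ₂ + cos φ₁ cos φ₂ cos Δλ, the central angle is δ ≈ 1.245 rad (71.4°).
Interpolate at f = 5/7 with slerp weights a = sin((1−f)δ)/sin δ ≈ 0.368, b = sin(fδ)/sin δ ≈ 0.820.
p = a·p₁ + b·p₂ ≈ (0.805, 0.523, -0.281); φ = arcsin(p_z) ≈ -16.33°, λ = atan2(p_y, p_x) ≈ 33.01°.

≈ lat 16.3°S, lon 33.0°E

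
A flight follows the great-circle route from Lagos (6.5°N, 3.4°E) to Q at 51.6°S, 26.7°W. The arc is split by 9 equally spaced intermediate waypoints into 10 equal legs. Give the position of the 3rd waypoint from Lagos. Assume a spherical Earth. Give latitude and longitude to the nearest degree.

Write both endpoints as unit vectors p₁, p₂ with components (cos φ cos λ, cos φ sin λ, sin φ).
The central angle between the endpoints is δ = arccos(p₁·p₂) ≈ 1.109 rad (63.6°).
Interpolate at f = 3/10 with slerp weights a = sin((1−f)δ)/sin δ ≈ 0.783, b = sin(fδ)/sin δ ≈ 0.365.
p = a·p₁ + b·p₂ ≈ (0.979, -0.056, -0.197); φ = arcsin(p_z) ≈ -11.38°, λ = atan2(p_y, p_x) ≈ -3.26°.

≈ 11°S, 3°W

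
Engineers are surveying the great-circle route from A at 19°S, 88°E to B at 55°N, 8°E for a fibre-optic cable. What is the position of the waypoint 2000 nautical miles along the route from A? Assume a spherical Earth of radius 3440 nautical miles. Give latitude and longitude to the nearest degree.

Convert each endpoint to a unit vector on the sphere (x = cos φ cos λ, y = cos φ sin λ, z = sin φ).
The central angle between the endpoints is δ = arccos(p₁·p₂) ≈ 1.744 rad (99.9°). The total great-circle distance is δ·R ≈ 1.744 × 3440 ≈ 6000 nmi, so the target fraction is f = 2000/6000 ≈ 0.333.
Interpolate at f ≈ 0.333 with slerp weights a = sin((1−f)δ)/sin δ ≈ 0.932, b = sin(fδ)/sin δ ≈ 0.558.
p = a·p₁ + b·p₂ ≈ (0.347, 0.925, 0.153); φ = arcsin(p_z) ≈ 8.82°, λ = atan2(p_y, p_x) ≈ 69.42°.

≈ 9°N, 69°E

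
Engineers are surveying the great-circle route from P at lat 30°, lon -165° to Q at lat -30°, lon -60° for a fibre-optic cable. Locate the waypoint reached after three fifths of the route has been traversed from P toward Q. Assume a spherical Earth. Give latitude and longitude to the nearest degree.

≈ lat -7°, lon -103°

Write both endpoints as unit vectors p₁, p₂ with components (cos φ cos λ, cos φ sin λ, sin φ).
The central angle between the endpoints is δ = arccos(p₁·p₂) ≈ 2.031 rad (116.4°).
Interpolate at f = 3/5 with slerp weights a = sin((1−f)δ)/sin δ ≈ 0.810, b = sin(fδ)/sin δ ≈ 1.048.
p = a·p₁ + b·p₂ ≈ (-0.224, -0.967, -0.119); φ = arcsin(p_z) ≈ -6.82°, λ = atan2(p_y, p_x) ≈ -103.05°.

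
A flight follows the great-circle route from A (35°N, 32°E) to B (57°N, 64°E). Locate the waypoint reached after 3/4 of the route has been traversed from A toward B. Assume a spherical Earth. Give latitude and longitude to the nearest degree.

≈ (52°N, 53°E)

Convert each endpoint to a unit vector on the sphere (x = cos φ cos λ, y = cos φ sin λ, z = sin φ).
The central angle between the endpoints is δ = arccos(p₁·p₂) ≈ 0.537 rad (30.8°).
Interpolate at f = 3/4 with slerp weights a = sin((1−f)δ)/sin δ ≈ 0.262, b = sin(fδ)/sin δ ≈ 0.766.
p = a·p₁ + b·p₂ ≈ (0.365, 0.489, 0.793); φ = arcsin(p_z) ≈ 52.43°, λ = atan2(p_y, p_x) ≈ 53.26°.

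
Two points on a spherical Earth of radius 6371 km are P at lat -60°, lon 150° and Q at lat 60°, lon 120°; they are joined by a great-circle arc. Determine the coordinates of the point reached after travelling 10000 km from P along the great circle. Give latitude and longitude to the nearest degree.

Convert each endpoint to a unit vector on the sphere (x = cos φ cos λ, y = cos φ sin λ, z = sin φ).
The central angle between the endpoints is δ = arccos(p₁·p₂) ≈ 2.134 rad (122.2°). The total great-circle distance is δ·R ≈ 2.134 × 6371 ≈ 13593 km, so the target fraction is f = 10000/13593 ≈ 0.736.
Interpolate at f ≈ 0.736 with slerp weights a = sin((1−f)δ)/sin δ ≈ 0.632, b = sin(fδ)/sin δ ≈ 1.182.
p = a·p₁ + b·p₂ ≈ (-0.569, 0.670, 0.477); φ = arcsin(p_z) ≈ 28.47°, λ = atan2(p_y, p_x) ≈ 130.35°.

≈ lat 28°, lon 130°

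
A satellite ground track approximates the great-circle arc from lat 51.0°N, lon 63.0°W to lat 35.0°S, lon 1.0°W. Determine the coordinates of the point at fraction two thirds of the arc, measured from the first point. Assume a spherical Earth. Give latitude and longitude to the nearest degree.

From cos δ = sin φ₁ sin φ₂ + cos φ₁ cos φ₂ cos Δλ, the central angle is δ ≈ 1.776 rad (101.8°).
Interpolate at f = 2/3 with slerp weights a = sin((1−f)δ)/sin δ ≈ 0.570, b = sin(fδ)/sin δ ≈ 0.946.
p = a·p₁ + b·p₂ ≈ (0.938, -0.333, -0.100); φ = arcsin(p_z) ≈ -5.72°, λ = atan2(p_y, p_x) ≈ -19.56°.

≈ lat 6°S, lon 20°W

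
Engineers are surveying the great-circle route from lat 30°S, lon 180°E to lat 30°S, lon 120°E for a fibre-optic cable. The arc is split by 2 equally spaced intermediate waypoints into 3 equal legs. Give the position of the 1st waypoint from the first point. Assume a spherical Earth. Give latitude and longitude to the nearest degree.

The haversine formula gives a central angle δ ≈ 0.896 rad (51.3°) between the endpoints.
Interpolate at f = 1/3 with slerp weights a = sin((1−f)δ)/sin δ ≈ 0.720, b = sin(fδ)/sin δ ≈ 0.377.
p = a·p₁ + b·p₂ ≈ (-0.787, 0.283, -0.549); φ = arcsin(p_z) ≈ -33.27°, λ = atan2(p_y, p_x) ≈ 160.25°.

≈ lat 33°S, lon 160°E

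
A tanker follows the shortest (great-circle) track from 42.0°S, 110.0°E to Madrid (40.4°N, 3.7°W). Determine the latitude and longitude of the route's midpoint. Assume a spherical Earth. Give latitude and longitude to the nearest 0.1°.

Convert each endpoint to a unit vector on the sphere (x = cos φ cos λ, y = cos φ sin λ, z = sin φ).
The central angle between the endpoints is δ = arccos(p₁·p₂) ≈ 2.293 rad (131.4°).
Interpolate at f = 1/2 with slerp weights a = sin((1−f)δ)/sin δ ≈ 1.215, b = sin(fδ)/sin δ ≈ 1.215.
p = a·p₁ + b·p₂ ≈ (0.614, 0.789, -0.026); φ = arcsin(p_z) ≈ -1.46°, λ = atan2(p_y, p_x) ≈ 52.08°.

≈ 1.5°S, 52.1°E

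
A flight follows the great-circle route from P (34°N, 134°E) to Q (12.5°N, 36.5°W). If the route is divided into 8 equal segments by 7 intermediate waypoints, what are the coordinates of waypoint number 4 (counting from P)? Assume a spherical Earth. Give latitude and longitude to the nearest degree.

Convert each endpoint to a unit vector on the sphere (x = cos φ cos λ, y = cos φ sin λ, z = sin φ).
The central angle between the endpoints is δ = arccos(p₁·p₂) ≈ 2.315 rad (132.6°).
Interpolate at f = 4/8 with slerp weights a = sin((1−f)δ)/sin δ ≈ 1.245, b = sin(fδ)/sin δ ≈ 1.245.
p = a·p₁ + b·p₂ ≈ (0.260, 0.019, 0.965); φ = arcsin(p_z) ≈ 74.89°, λ = atan2(p_y, p_x) ≈ 4.28°.

≈ (75°N, 4°E)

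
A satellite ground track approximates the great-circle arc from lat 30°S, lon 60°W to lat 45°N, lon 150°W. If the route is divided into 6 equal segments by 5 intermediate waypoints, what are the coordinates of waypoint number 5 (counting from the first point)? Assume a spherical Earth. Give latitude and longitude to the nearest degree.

Write both endpoints as unit vectors p₁, p₂ with components (cos φ cos λ, cos φ sin λ, sin φ).
The central angle between the endpoints is δ = arccos(p₁·p₂) ≈ 1.932 rad (110.7°).
Interpolate at f = 5/6 with slerp weights a = sin((1−f)δ)/sin δ ≈ 0.338, b = sin(fδ)/sin δ ≈ 1.068.
p = a·p₁ + b·p₂ ≈ (-0.508, -0.631, 0.586); φ = arcsin(p_z) ≈ 35.89°, λ = atan2(p_y, p_x) ≈ -128.80°.

≈ lat 36°N, lon 129°W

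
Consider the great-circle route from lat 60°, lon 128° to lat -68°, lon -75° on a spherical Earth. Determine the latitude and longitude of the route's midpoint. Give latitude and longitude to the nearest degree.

Convert each endpoint to a unit vector on the sphere (x = cos φ cos λ, y = cos φ sin λ, z = sin φ).
The central angle between the endpoints is δ = arccos(p₁·p₂) ≈ 2.919 rad (167.3°).
Interpolate at f = 1/2 with slerp weights a = sin((1−f)δ)/sin δ ≈ 4.506, b = sin(fδ)/sin δ ≈ 4.506.
p = a·p₁ + b·p₂ ≈ (-0.950, 0.145, -0.276); φ = arcsin(p_z) ≈ -16.00°, λ = atan2(p_y, p_x) ≈ 171.33°.

≈ lat -16°, lon 171°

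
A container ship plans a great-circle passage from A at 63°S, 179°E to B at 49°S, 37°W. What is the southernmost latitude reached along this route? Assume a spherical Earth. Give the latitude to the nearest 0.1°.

≈ 78.8°S

The great circle lies in the plane with unit normal n̂ = (p₁ × p₂)/|p₁ × p₂|.
Here n̂_z ≈ +0.194; the vertex latitude is φ_max = arccos|n̂_z| ≈ 78.8°.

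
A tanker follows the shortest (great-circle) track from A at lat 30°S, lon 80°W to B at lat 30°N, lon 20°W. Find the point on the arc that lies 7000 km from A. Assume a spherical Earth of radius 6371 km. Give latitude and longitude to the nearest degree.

≈ lat 16°N, lon 36°W

From cos δ = sin φ₁ sin φ₂ + cos φ₁ cos φ₂ cos Δλ, the central angle is δ ≈ 1.445 rad (82.8°). The total great-circle distance is δ·R ≈ 1.445 × 6371 ≈ 9209 km, so the target fraction is f = 7000/9209 ≈ 0.760.
Interpolate at f ≈ 0.760 with slerp weights a = sin((1−f)δ)/sin δ ≈ 0.343, b = sin(fδ)/sin δ ≈ 0.898.
p = a·p₁ + b·p₂ ≈ (0.782, -0.558, 0.278); φ = arcsin(p_z) ≈ 16.12°, λ = atan2(p_y, p_x) ≈ -35.51°.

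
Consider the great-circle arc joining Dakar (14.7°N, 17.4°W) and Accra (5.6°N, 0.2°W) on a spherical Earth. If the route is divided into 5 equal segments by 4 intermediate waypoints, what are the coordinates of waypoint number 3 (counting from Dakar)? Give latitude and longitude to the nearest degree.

Convert each endpoint to a unit vector on the sphere (x = cos φ cos λ, y = cos φ sin λ, z = sin φ).
The central angle between the endpoints is δ = arccos(p₁·p₂) ≈ 0.335 rad (19.2°).
Interpolate at f = 3/5 with slerp weights a = sin((1−f)δ)/sin δ ≈ 0.406, b = sin(fδ)/sin δ ≈ 0.607.
p = a·p₁ + b·p₂ ≈ (0.979, -0.120, 0.162); φ = arcsin(p_z) ≈ 9.34°, λ = atan2(p_y, p_x) ≈ -6.96°.

≈ (9°N, 7°W)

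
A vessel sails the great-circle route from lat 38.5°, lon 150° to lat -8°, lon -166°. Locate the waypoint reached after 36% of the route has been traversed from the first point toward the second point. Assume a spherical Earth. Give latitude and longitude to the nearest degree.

From cos δ = sin φ₁ sin φ₂ + cos φ₁ cos φ₂ cos Δλ, the central angle is δ ≈ 1.081 rad (61.9°).
Interpolate at f = 0.36 with slerp weights a = sin((1−f)δ)/sin δ ≈ 0.723, b = sin(fδ)/sin δ ≈ 0.430.
p = a·p₁ + b·p₂ ≈ (-0.903, 0.180, 0.390); φ = arcsin(p_z) ≈ 22.97°, λ = atan2(p_y, p_x) ≈ 168.73°.

≈ lat 23°, lon 169°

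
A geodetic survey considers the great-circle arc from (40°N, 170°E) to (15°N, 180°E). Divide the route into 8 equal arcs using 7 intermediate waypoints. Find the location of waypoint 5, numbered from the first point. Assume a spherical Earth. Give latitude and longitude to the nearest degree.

Write both endpoints as unit vectors p₁, p₂ with components (cos φ cos λ, cos φ sin λ, sin φ).
The central angle between the endpoints is δ = arccos(p₁·p₂) ≈ 0.462 rad (26.5°).
Interpolate at f = 5/8 with slerp weights a = sin((1−f)δ)/sin δ ≈ 0.387, b = sin(fδ)/sin δ ≈ 0.639.
p = a·p₁ + b·p₂ ≈ (-0.909, 0.051, 0.414); φ = arcsin(p_z) ≈ 24.45°, λ = atan2(p_y, p_x) ≈ 176.76°.

≈ (24°N, 177°E)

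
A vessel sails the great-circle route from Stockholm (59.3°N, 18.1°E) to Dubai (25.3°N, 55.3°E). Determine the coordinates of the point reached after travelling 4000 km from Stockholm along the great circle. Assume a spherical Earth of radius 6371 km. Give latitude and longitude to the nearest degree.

≈ (31°N, 52°E)

Convert each endpoint to a unit vector on the sphere (x = cos φ cos λ, y = cos φ sin λ, z = sin φ).
The central angle between the endpoints is δ = arccos(p₁·p₂) ≈ 0.745 rad (42.7°). The total great-circle distance is δ·R ≈ 0.745 × 6371 ≈ 4746 km, so the target fraction is f = 4000/4746 ≈ 0.843.
Interpolate at f ≈ 0.843 with slerp weights a = sin((1−f)δ)/sin δ ≈ 0.172, b = sin(fδ)/sin δ ≈ 0.866.
p = a·p₁ + b·p₂ ≈ (0.530, 0.671, 0.518); φ = arcsin(p_z) ≈ 31.23°, λ = atan2(p_y, p_x) ≈ 51.73°.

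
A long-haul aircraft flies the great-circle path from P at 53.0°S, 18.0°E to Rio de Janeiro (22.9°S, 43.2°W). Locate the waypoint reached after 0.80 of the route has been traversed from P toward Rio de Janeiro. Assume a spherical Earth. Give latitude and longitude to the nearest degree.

The haversine formula gives a central angle δ ≈ 0.955 rad (54.7°) between the endpoints.
Interpolate at f = 0.80 with slerp weights a = sin((1−f)δ)/sin δ ≈ 0.233, b = sin(fδ)/sin δ ≈ 0.847.
p = a·p₁ + b·p₂ ≈ (0.702, -0.491, -0.515); φ = arcsin(p_z) ≈ -31.03°, λ = atan2(p_y, p_x) ≈ -34.97°.

≈ 31°S, 35°W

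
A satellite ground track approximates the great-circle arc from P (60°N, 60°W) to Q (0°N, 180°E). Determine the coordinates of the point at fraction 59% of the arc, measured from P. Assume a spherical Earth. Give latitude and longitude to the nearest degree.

≈ (37°N, 157°W)

From cos δ = sin φ₁ sin φ₂ + cos φ₁ cos φ₂ cos Δλ, the central angle is δ ≈ 1.823 rad (104.5°).
Interpolate at f = 0.59 with slerp weights a = sin((1−f)δ)/sin δ ≈ 0.702, b = sin(fδ)/sin δ ≈ 0.909.
p = a·p₁ + b·p₂ ≈ (-0.733, -0.304, 0.608); φ = arcsin(p_z) ≈ 37.45°, λ = atan2(p_y, p_x) ≈ -157.48°.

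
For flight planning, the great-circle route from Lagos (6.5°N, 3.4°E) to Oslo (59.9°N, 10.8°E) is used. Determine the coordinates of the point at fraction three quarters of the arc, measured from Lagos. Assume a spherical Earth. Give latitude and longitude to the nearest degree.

≈ 47°N, 8°E

Convert each endpoint to a unit vector on the sphere (x = cos φ cos λ, y = cos φ sin λ, z = sin φ).
The central angle between the endpoints is δ = arccos(p₁·p₂) ≈ 0.937 rad (53.7°).
Interpolate at f = 3/4 with slerp weights a = sin((1−f)δ)/sin δ ≈ 0.288, b = sin(fδ)/sin δ ≈ 0.802.
p = a·p₁ + b·p₂ ≈ (0.681, 0.092, 0.727); φ = arcsin(p_z) ≈ 46.60°, λ = atan2(p_y, p_x) ≈ 7.72°.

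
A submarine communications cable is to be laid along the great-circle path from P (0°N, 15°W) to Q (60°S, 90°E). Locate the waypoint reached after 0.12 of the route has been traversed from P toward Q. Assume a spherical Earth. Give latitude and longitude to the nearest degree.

Write both endpoints as unit vectors p₁, p₂ with components (cos φ cos λ, cos φ sin λ, sin φ).
The central angle between the endpoints is δ = arccos(p₁·p₂) ≈ 1.701 rad (97.4°).
Interpolate at f = 0.12 with slerp weights a = sin((1−f)δ)/sin δ ≈ 1.006, b = sin(fδ)/sin δ ≈ 0.204.
p = a·p₁ + b·p₂ ≈ (0.971, -0.158, -0.177); φ = arcsin(p_z) ≈ -10.19°, λ = atan2(p_y, p_x) ≈ -9.24°.

≈ (10°S, 9°W)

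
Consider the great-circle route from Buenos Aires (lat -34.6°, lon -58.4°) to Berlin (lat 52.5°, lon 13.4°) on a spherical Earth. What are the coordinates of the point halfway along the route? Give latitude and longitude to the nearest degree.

Write both endpoints as unit vectors p₁, p₂ with components (cos φ cos λ, cos φ sin λ, sin φ).
The central angle between the endpoints is δ = arccos(p₁·p₂) ≈ 1.869 rad (107.1°).
Interpolate at f = 1/2 with slerp weights a = sin((1−f)δ)/sin δ ≈ 0.842, b = sin(fδ)/sin δ ≈ 0.842.
p = a·p₁ + b·p₂ ≈ (0.861, -0.471, 0.190); φ = arcsin(p_z) ≈ 10.94°, λ = atan2(p_y, p_x) ≈ -28.69°.

≈ lat 11°, lon -29°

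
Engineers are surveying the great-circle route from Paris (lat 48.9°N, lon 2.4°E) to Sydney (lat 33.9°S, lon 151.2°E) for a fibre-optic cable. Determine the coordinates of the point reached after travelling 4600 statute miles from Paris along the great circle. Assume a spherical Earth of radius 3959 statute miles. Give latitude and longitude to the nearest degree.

≈ lat 31°N, lon 92°E

Convert each endpoint to a unit vector on the sphere (x = cos φ cos λ, y = cos φ sin λ, z = sin φ).
The central angle between the endpoints is δ = arccos(p₁·p₂) ≈ 2.662 rad (152.5°). The total great-circle distance is δ·R ≈ 2.662 × 3959 ≈ 10537 mi, so the target fraction is f = 4600/10537 ≈ 0.437.
Interpolate at f ≈ 0.437 with slerp weights a = sin((1−f)δ)/sin δ ≈ 2.160, b = sin(fδ)/sin δ ≈ 1.987.
p = a·p₁ + b·p₂ ≈ (-0.027, 0.854, 0.520); φ = arcsin(p_z) ≈ 31.30°, λ = atan2(p_y, p_x) ≈ 91.78°.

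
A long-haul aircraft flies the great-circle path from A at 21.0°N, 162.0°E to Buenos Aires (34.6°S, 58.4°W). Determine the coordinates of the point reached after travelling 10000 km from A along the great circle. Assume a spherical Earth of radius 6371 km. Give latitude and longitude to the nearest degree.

Write both endpoints as unit vectors p₁, p₂ with components (cos φ cos λ, cos φ sin λ, sin φ).
The central angle between the endpoints is δ = arccos(p₁·p₂) ≈ 2.480 rad (142.1°). The total great-circle distance is δ·R ≈ 2.480 × 6371 ≈ 15797 km, so the target fraction is f = 10000/15797 ≈ 0.633.
Interpolate at f ≈ 0.633 with slerp weights a = sin((1−f)δ)/sin δ ≈ 1.284, b = sin(fδ)/sin δ ≈ 1.627.
p = a·p₁ + b·p₂ ≈ (-0.439, -0.770, -0.463); φ = arcsin(p_z) ≈ -27.61°, λ = atan2(p_y, p_x) ≈ -119.67°.

≈ 28°S, 120°W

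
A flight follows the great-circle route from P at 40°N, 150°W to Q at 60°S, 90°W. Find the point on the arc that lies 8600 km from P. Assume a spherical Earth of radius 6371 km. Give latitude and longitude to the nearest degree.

The haversine formula gives a central angle δ ≈ 1.945 rad (111.4°) between the endpoints. The total great-circle distance is δ·R ≈ 1.945 × 6371 ≈ 12389 km, so the target fraction is f = 8600/12389 ≈ 0.694.
Interpolate at f ≈ 0.694 with slerp weights a = sin((1−f)δ)/sin δ ≈ 0.602, b = sin(fδ)/sin δ ≈ 1.048.
p = a·p₁ + b·p₂ ≈ (-0.399, -0.755, -0.521); φ = arcsin(p_z) ≈ -31.39°, λ = atan2(p_y, p_x) ≈ -117.89°.

≈ 31°S, 118°W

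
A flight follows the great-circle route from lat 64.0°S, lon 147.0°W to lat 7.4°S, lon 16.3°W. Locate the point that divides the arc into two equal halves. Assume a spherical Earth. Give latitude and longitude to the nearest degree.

≈ lat 53°S, lon 42°W

The haversine formula gives a central angle δ ≈ 1.739 rad (99.7°) between the endpoints.
Interpolate at f = 1/2 with slerp weights a = sin((1−f)δ)/sin δ ≈ 0.775, b = sin(fδ)/sin δ ≈ 0.775.
p = a·p₁ + b·p₂ ≈ (0.453, -0.401, -0.796); φ = arcsin(p_z) ≈ -52.79°, λ = atan2(p_y, p_x) ≈ -41.51°.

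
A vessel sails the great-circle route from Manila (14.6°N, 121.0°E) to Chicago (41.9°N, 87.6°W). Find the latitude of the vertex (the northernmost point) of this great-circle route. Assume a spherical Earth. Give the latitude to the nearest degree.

≈ 67°N

The great circle lies in the plane with unit normal n̂ = (p₁ × p₂)/|p₁ × p₂|.
Here n̂_z ≈ +0.389; the vertex latitude is φ_max = arccos|n̂_z| ≈ 67.1°.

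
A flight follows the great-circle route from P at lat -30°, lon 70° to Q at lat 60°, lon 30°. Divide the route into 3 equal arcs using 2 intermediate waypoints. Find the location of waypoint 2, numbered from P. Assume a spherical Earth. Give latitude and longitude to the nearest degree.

From cos δ = sin φ₁ sin φ₂ + cos φ₁ cos φ₂ cos Δλ, the central angle is δ ≈ 1.672 rad (95.8°).
Interpolate at f = 2/3 with slerp weights a = sin((1−f)δ)/sin δ ≈ 0.532, b = sin(fδ)/sin δ ≈ 0.902.
p = a·p₁ + b·p₂ ≈ (0.548, 0.658, 0.516); φ = arcsin(p_z) ≈ 31.04°, λ = atan2(p_y, p_x) ≈ 50.21°.

≈ lat 31°, lon 50°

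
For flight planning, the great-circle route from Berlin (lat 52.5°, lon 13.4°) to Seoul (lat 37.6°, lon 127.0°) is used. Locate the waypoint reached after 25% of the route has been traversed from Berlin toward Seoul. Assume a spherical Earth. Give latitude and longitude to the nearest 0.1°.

≈ lat 61.4°, lon 43.2°

Convert each endpoint to a unit vector on the sphere (x = cos φ cos λ, y = cos φ sin λ, z = sin φ).
The central angle between the endpoints is δ = arccos(p₁·p₂) ≈ 1.276 rad (73.1°).
Interpolate at f = 0.25 with slerp weights a = sin((1−f)δ)/sin δ ≈ 0.854, b = sin(fδ)/sin δ ≈ 0.328.
p = a·p₁ + b·p₂ ≈ (0.350, 0.328, 0.878); φ = arcsin(p_z) ≈ 61.36°, λ = atan2(p_y, p_x) ≈ 43.16°.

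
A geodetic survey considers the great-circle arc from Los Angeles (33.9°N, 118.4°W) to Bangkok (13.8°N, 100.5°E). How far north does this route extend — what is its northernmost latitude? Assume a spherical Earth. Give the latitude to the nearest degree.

The great circle lies in the plane with unit normal n̂ = (p₁ × p₂)/|p₁ × p₂|.
Here n̂_z ≈ -0.582; the vertex latitude is φ_max = arccos|n̂_z| ≈ 54.4°.
Check via Clairaut: cos φ_max = |cos φ₁| · sin C = cos(33.9°)·sin(44.5°) ≈ 0.582, again giving ≈ 54.4°.

≈ 54°N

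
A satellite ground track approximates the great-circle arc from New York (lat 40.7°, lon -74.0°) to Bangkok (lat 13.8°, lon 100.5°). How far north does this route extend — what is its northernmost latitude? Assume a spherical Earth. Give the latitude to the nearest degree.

The great circle lies in the plane with unit normal n̂ = (p₁ × p₂)/|p₁ × p₂|.
Here n̂_z ≈ +0.086; the vertex latitude is φ_max = arccos|n̂_z| ≈ 85.0°.

≈ 85°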